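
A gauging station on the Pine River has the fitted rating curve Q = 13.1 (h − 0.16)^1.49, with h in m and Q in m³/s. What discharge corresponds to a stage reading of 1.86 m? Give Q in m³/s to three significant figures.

28.9 m³/s

Q = 13.1 × (1.86 − 0.16)^1.49 = 13.1 × 1.7^1.49 = 28.88 m³/s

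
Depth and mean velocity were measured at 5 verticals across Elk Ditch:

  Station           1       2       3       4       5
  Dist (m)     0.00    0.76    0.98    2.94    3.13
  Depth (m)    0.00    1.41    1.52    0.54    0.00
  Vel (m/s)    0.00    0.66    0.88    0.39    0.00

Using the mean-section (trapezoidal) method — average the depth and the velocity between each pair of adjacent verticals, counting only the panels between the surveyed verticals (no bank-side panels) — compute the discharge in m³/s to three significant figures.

1.72 m³/s

Panel 1-2: Δb = 0.76 m, d̄ = (0.00+1.41)/2 = 0.705, v̄ = (0.00+0.66)/2 = 0.33 → q = 0.76×0.705×0.33 = 0.1768 m³/s
Panel 2-3: Δb = 0.22 m, d̄ = (1.41+1.52)/2 = 1.465, v̄ = (0.66+0.88)/2 = 0.77 → q = 0.22×1.465×0.77 = 0.2482 m³/s
Panel 3-4: Δb = 1.96 m, d̄ = (1.52+0.54)/2 = 1.03, v̄ = (0.88+0.39)/2 = 0.635 → q = 1.96×1.03×0.635 = 1.282 m³/s
Panel 4-5: Δb = 0.19 m, d̄ = (0.54+0.00)/2 = 0.27, v̄ = (0.39+0.00)/2 = 0.195 → q = 0.19×0.27×0.195 = 0.01000 m³/s
Q = Σ q = 1.717 m³/s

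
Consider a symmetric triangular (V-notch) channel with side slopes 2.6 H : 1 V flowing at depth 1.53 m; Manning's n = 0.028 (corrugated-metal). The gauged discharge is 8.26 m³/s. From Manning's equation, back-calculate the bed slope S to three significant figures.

A = z·y² = 2.6×1.53² = 6.086 m²
P = 2y√(1+z²) = 2×1.53×√(1+2.6²) = 8.524 m
R = A/P = 6.086/8.524 = 0.7140 m
S = (Q·n / (1·A·R^(2/3)))² = (8.26×0.028 / (1×6.086×0.7989))² = 0.002263

0.00226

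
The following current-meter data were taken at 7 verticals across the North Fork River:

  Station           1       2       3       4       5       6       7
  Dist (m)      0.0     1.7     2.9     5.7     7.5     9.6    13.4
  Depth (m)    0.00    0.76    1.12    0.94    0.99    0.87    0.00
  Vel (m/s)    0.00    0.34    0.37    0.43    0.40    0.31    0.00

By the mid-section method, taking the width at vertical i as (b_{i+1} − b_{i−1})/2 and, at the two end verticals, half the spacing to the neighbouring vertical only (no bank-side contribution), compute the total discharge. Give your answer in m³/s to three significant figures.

w_2 = (2.9 − 0.0)/2 = 1.45 m; q_2 = 0.34 × 0.76 × 1.45 = 0.3747 m³/s
w_3 = (5.7 − 1.7)/2 = 2 m; q_3 = 0.37 × 1.12 × 2 = 0.8288 m³/s
w_4 = (7.5 − 2.9)/2 = 2.3 m; q_4 = 0.43 × 0.94 × 2.3 = 0.9297 m³/s
w_5 = (9.6 − 5.7)/2 = 1.95 m; q_5 = 0.40 × 0.99 × 1.95 = 0.7722 m³/s
w_6 = (13.4 − 7.5)/2 = 2.95 m; q_6 = 0.31 × 0.87 × 2.95 = 0.7956 m³/s
Stations 1, 7 contribute zero (depth or velocity is 0).
Q = Σ qᵢ = 3.701 m³/s

3.70 m³/s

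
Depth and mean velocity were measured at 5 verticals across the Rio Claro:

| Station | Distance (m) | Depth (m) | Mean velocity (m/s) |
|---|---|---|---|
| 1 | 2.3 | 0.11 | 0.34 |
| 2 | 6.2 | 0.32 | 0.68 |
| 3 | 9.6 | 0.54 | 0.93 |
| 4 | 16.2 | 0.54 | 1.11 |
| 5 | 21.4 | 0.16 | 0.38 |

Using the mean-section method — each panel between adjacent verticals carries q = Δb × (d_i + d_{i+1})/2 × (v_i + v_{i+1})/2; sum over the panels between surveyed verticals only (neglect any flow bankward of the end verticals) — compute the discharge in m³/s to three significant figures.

Panel 1-2: Δb = 3.9 m, d̄ = (0.11+0.32)/2 = 0.215, v̄ = (0.34+0.68)/2 = 0.51 → q = 3.9×0.215×0.51 = 0.4276 m³/s
Panel 2-3: Δb = 3.4 m, d̄ = (0.32+0.54)/2 = 0.43, v̄ = (0.68+0.93)/2 = 0.805 → q = 3.4×0.43×0.805 = 1.177 m³/s
Panel 3-4: Δb = 6.6 m, d̄ = (0.54+0.54)/2 = 0.54, v̄ = (0.93+1.11)/2 = 1.02 → q = 6.6×0.54×1.02 = 3.635 m³/s
Panel 4-5: Δb = 5.2 m, d̄ = (0.54+0.16)/2 = 0.35, v̄ = (1.11+0.38)/2 = 0.745 → q = 5.2×0.35×0.745 = 1.356 m³/s
Q = Σ q = 6.596 m³/s

6.60 m³/s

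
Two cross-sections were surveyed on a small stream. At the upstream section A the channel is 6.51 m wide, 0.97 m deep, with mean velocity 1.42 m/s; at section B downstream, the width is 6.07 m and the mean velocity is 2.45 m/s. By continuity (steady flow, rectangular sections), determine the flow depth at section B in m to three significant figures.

0.603 m

Q = A₁V₁ = (6.51×0.97) × 1.42 = 8.967 m³/s
d₂ = Q/(b₂ V₂) = 8.967/(6.07×2.45) = 0.6030 m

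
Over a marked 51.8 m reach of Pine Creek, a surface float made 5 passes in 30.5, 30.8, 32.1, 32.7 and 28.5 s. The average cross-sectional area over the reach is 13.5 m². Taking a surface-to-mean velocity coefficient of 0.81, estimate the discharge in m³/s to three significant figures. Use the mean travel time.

18.3 m³/s

t̄ = (30.5 + 30.8 + 32.1 + 32.7 + 28.5) / 5 = 30.92 s
v_surface = L / t̄ = 51.8 / 30.92 = 1.675 m/s
v_mean = 0.81 × 1.675 = 1.357 m/s
Q = A × v_mean = 13.5 × 1.357 = 18.32 m³/s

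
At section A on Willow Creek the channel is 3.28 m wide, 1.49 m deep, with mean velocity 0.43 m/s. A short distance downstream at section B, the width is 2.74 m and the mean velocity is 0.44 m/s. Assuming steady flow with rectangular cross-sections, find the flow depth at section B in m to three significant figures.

Q = A₁V₁ = (3.28×1.49) × 0.43 = 2.101 m³/s
d₂ = Q/(b₂ V₂) = 2.101/(2.74×0.44) = 1.743 m

1.74 m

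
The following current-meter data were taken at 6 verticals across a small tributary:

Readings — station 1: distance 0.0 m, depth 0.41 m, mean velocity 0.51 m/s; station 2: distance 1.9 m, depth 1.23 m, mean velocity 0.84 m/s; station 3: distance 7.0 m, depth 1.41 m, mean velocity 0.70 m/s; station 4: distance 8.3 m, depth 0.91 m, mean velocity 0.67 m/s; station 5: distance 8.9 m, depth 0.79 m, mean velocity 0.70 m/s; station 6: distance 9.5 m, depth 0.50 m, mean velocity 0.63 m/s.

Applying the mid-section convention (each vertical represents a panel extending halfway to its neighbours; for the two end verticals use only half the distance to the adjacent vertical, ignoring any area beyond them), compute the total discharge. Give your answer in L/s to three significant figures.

7980 L/s

w_1 = (1.9 − 0.0)/2 = 0.95 m; q_1 = 0.51 × 0.41 × 0.95 = 0.1986 m³/s
w_2 = (7.0 − 0.0)/2 = 3.5 m; q_2 = 0.84 × 1.23 × 3.5 = 3.616 m³/s
w_3 = (8.3 − 1.9)/2 = 3.2 m; q_3 = 0.70 × 1.41 × 3.2 = 3.158 m³/s
w_4 = (8.9 − 7.0)/2 = 0.95 m; q_4 = 0.67 × 0.91 × 0.95 = 0.5792 m³/s
w_5 = (9.5 − 8.3)/2 = 0.6 m; q_5 = 0.70 × 0.79 × 0.6 = 0.3318 m³/s
w_6 = (9.5 − 8.9)/2 = 0.3 m; q_6 = 0.63 × 0.50 × 0.3 = 0.09450 m³/s
Q = Σ qᵢ = 7.979 m³/s
= 7.979 × 1000 = 7979 L/s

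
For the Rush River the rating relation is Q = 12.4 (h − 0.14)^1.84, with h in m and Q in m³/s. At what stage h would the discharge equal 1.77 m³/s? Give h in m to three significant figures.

0.487 m

h − h₀ = (Q/C)^(1/b) = (1.77/12.4)^(1/1.84) = 0.3471 m
h = 0.14 + 0.3471 = 0.4871 m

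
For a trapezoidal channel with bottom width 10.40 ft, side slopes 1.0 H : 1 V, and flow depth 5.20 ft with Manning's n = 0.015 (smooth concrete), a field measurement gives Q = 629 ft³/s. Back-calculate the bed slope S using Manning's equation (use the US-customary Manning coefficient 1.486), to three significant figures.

A = (b + z·y)·y = (10.40 + 1.0×5.20)×5.20 = 81.12 ft²
P = b + 2y√(1+z²) = 10.40 + 2×5.20×√(1+1.0²) = 25.11 ft
R = A/P = 81.12/25.11 = 3.231 ft
S = (Q·n / (1.486·A·R^(2/3)))² = (629×0.015 / (1.486×81.12×2.185))² = 0.001283

0.00128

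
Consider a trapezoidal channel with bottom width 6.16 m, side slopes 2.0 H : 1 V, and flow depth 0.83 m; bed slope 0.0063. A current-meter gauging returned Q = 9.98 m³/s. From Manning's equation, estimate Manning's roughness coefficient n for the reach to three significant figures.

A = (b + z·y)·y = (6.16 + 2.0×0.83)×0.83 = 6.491 m²
P = b + 2y√(1+z²) = 6.16 + 2×0.83×√(1+2.0²) = 9.872 m
R = A/P = 6.491/9.872 = 0.6575 m
n = (1/Q)·A·R^(2/3)·S^(1/2) = (1/9.98) × 6.491 × 0.7561 × 0.07937 = 0.03903

0.0390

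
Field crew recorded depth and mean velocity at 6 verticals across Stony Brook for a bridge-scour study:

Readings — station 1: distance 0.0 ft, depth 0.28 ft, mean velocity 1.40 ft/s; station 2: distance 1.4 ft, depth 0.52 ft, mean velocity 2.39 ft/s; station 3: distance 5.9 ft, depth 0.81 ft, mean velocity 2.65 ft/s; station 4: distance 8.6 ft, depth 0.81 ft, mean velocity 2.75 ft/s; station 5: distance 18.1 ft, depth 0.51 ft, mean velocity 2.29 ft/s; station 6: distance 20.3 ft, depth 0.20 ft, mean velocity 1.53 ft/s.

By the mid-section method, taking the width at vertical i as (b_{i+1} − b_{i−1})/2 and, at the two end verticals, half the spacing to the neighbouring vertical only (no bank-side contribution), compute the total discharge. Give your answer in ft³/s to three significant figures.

32.4 ft³/s

w_1 = (1.4 − 0.0)/2 = 0.7 ft; q_1 = 1.40 × 0.28 × 0.7 = 0.2744 ft³/s
w_2 = (5.9 − 0.0)/2 = 2.95 ft; q_2 = 2.39 × 0.52 × 2.95 = 3.666 ft³/s
w_3 = (8.6 − 1.4)/2 = 3.6 ft; q_3 = 2.65 × 0.81 × 3.6 = 7.727 ft³/s
w_4 = (18.1 − 5.9)/2 = 6.1 ft; q_4 = 2.75 × 0.81 × 6.1 = 13.59 ft³/s
w_5 = (20.3 − 8.6)/2 = 5.85 ft; q_5 = 2.29 × 0.51 × 5.85 = 6.832 ft³/s
w_6 = (20.3 − 18.1)/2 = 1.1 ft; q_6 = 1.53 × 0.20 × 1.1 = 0.3366 ft³/s
Q = Σ qᵢ = 32.42 ft³/s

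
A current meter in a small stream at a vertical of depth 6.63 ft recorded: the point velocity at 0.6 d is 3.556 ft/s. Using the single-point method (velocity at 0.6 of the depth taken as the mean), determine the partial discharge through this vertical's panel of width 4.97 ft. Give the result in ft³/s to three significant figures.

v̄ = v₀.₆ = 3.556 ft/s
q = v̄ × d × w = 3.556 × 6.63 × 4.97 = 117.2 ft³/s

117 ft³/s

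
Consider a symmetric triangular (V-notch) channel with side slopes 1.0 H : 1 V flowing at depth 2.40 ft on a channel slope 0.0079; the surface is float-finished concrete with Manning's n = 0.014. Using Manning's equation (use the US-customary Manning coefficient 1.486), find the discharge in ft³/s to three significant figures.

A = z·y² = 1.0×2.40² = 5.760 ft²
P = 2y√(1+z²) = 2×2.40×√(1+1.0²) = 6.788 ft
R = A/P = 5.760/6.788 = 0.8485 ft
Q = (1.486/n)·A·R^(2/3)·S^(1/2) = (1.486/0.014) × 5.760 × 0.8485^(2/3) × 0.0079^(1/2) = 48.70 ft³/s

48.7 ft³/s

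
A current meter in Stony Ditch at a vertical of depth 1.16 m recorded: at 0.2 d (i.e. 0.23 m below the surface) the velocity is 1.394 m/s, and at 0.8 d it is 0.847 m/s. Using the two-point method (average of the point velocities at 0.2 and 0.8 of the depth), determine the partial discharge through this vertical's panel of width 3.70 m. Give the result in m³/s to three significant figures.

4.81 m³/s

v̄ = (1.394 + 0.847) / 2 = 1.121 m/s
q = v̄ × d × w = 1.121 × 1.16 × 3.70 = 4.809 m³/s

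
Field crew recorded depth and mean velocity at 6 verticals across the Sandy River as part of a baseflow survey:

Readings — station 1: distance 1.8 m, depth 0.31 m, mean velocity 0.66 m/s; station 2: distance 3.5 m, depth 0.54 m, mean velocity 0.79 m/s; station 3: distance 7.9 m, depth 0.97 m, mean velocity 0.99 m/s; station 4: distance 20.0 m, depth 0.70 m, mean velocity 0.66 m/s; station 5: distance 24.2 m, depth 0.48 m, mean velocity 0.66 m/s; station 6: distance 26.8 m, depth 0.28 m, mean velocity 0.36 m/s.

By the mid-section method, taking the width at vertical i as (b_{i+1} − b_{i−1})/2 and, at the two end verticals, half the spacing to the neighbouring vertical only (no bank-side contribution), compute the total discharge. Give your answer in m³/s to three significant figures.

w_1 = (3.5 − 1.8)/2 = 0.85 m; q_1 = 0.66 × 0.31 × 0.85 = 0.1739 m³/s
w_2 = (7.9 − 1.8)/2 = 3.05 m; q_2 = 0.79 × 0.54 × 3.05 = 1.301 m³/s
w_3 = (20.0 − 3.5)/2 = 8.25 m; q_3 = 0.99 × 0.97 × 8.25 = 7.922 m³/s
w_4 = (24.2 − 7.9)/2 = 8.15 m; q_4 = 0.66 × 0.70 × 8.15 = 3.765 m³/s
w_5 = (26.8 − 20.0)/2 = 3.4 m; q_5 = 0.66 × 0.48 × 3.4 = 1.077 m³/s
w_6 = (26.8 − 24.2)/2 = 1.3 m; q_6 = 0.36 × 0.28 × 1.3 = 0.1310 m³/s
Q = Σ qᵢ = 14.37 m³/s

14.4 m³/s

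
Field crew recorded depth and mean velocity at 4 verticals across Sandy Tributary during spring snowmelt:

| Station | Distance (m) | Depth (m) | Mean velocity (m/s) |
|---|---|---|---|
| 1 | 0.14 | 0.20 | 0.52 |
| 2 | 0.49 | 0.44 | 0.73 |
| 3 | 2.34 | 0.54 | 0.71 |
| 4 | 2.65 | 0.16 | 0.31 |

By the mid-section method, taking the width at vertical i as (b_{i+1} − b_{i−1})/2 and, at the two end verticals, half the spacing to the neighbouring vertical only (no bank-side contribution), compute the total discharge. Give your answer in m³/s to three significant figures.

w_1 = (0.49 − 0.14)/2 = 0.175 m; q_1 = 0.52 × 0.20 × 0.175 = 0.01820 m³/s
w_2 = (2.34 − 0.14)/2 = 1.1 m; q_2 = 0.73 × 0.44 × 1.1 = 0.3533 m³/s
w_3 = (2.65 − 0.49)/2 = 1.08 m; q_3 = 0.71 × 0.54 × 1.08 = 0.4141 m³/s
w_4 = (2.65 − 2.34)/2 = 0.155 m; q_4 = 0.31 × 0.16 × 0.155 = 0.007688 m³/s
Q = Σ qᵢ = 0.7933 m³/s

0.793 m³/s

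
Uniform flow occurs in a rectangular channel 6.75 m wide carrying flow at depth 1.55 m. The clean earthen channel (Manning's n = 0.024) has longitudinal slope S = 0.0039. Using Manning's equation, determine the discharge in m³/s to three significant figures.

28.3 m³/s

A = b·y = 6.75 × 1.55 = 10.46 m²
P = b + 2y = 6.75 + 2×1.55 = 9.850 m
R = A/P = 10.46/9.850 = 1.062 m
Q = (1/n)·A·R^(2/3)·S^(1/2) = (1/0.024) × 10.46 × 1.062^(2/3) × 0.0039^(1/2) = 28.34 m³/s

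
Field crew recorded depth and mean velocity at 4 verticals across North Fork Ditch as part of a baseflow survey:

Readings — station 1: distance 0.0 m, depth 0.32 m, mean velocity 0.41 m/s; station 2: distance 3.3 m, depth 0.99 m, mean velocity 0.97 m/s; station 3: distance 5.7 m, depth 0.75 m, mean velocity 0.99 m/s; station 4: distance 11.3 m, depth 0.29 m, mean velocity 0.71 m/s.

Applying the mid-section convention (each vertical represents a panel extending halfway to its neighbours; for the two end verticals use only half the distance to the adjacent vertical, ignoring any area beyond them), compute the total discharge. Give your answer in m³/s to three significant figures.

w_1 = (3.3 − 0.0)/2 = 1.65 m; q_1 = 0.41 × 0.32 × 1.65 = 0.2165 m³/s
w_2 = (5.7 − 0.0)/2 = 2.85 m; q_2 = 0.97 × 0.99 × 2.85 = 2.737 m³/s
w_3 = (11.3 − 3.3)/2 = 4 m; q_3 = 0.99 × 0.75 × 4 = 2.970 m³/s
w_4 = (11.3 − 5.7)/2 = 2.8 m; q_4 = 0.71 × 0.29 × 2.8 = 0.5765 m³/s
Q = Σ qᵢ = 6.500 m³/s

6.50 m³/s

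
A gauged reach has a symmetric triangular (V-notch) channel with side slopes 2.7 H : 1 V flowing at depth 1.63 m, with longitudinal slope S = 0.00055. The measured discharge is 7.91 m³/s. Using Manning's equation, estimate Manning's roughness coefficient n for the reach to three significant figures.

0.0178

A = z·y² = 2.7×1.63² = 7.174 m²
P = 2y√(1+z²) = 2×1.63×√(1+2.7²) = 9.386 m
R = A/P = 7.174/9.386 = 0.7643 m
n = (1/Q)·A·R^(2/3)·S^(1/2) = (1/7.91) × 7.174 × 0.8359 × 0.02345 = 0.01778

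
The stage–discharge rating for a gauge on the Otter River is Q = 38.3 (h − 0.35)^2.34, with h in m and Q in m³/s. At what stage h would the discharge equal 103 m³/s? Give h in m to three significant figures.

1.88 m

h − h₀ = (Q/C)^(1/b) = (103/38.3)^(1/2.34) = 1.526 m
h = 0.35 + 1.526 = 1.876 m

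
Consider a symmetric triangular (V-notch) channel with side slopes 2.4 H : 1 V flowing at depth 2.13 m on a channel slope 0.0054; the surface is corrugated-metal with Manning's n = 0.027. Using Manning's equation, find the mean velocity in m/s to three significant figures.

A = z·y² = 2.4×2.13² = 10.89 m²
P = 2y√(1+z²) = 2×2.13×√(1+2.4²) = 11.08 m
R = A/P = 10.89/11.08 = 0.9831 m
Q = (1/n)·A·R^(2/3)·S^(1/2) = (1/0.027) × 10.89 × 0.9831^(2/3) × 0.0054^(1/2) = 29.30 m³/s
V = Q/A = 29.30/10.89 = 2.691 m/s

2.69 m/s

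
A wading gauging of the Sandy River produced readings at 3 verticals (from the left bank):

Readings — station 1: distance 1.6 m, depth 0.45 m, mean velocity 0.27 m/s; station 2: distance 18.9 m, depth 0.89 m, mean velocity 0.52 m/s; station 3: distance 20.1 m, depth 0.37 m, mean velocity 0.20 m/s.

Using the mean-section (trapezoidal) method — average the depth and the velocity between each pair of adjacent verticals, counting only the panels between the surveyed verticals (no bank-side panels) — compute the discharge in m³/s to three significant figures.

4.85 m³/s

Panel 1-2: Δb = 17.3 m, d̄ = (0.45+0.89)/2 = 0.67, v̄ = (0.27+0.52)/2 = 0.395 → q = 17.3×0.67×0.395 = 4.578 m³/s
Panel 2-3: Δb = 1.2 m, d̄ = (0.89+0.37)/2 = 0.63, v̄ = (0.52+0.20)/2 = 0.36 → q = 1.2×0.63×0.36 = 0.2722 m³/s
Q = Σ q = 4.851 m³/s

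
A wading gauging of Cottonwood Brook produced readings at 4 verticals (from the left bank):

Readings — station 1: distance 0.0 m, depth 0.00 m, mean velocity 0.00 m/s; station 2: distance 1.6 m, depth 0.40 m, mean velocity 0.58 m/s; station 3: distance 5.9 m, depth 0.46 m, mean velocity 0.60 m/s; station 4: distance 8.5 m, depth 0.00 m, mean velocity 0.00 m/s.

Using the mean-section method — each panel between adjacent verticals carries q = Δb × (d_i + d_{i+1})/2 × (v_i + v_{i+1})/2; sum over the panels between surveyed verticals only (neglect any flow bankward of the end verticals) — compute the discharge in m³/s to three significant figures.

1.36 m³/s

Panel 1-2: Δb = 1.6 m, d̄ = (0.00+0.40)/2 = 0.2, v̄ = (0.00+0.58)/2 = 0.29 → q = 1.6×0.2×0.29 = 0.09280 m³/s
Panel 2-3: Δb = 4.3 m, d̄ = (0.40+0.46)/2 = 0.43, v̄ = (0.58+0.60)/2 = 0.59 → q = 4.3×0.43×0.59 = 1.091 m³/s
Panel 3-4: Δb = 2.6 m, d̄ = (0.46+0.00)/2 = 0.23, v̄ = (0.60+0.00)/2 = 0.3 → q = 2.6×0.23×0.3 = 0.1794 m³/s
Q = Σ q = 1.363 m³/s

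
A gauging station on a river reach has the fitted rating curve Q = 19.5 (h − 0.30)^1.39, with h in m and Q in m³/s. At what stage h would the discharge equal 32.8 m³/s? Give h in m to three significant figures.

1.75 m

h − h₀ = (Q/C)^(1/b) = (32.8/19.5)^(1/1.39) = 1.454 m
h = 0.30 + 1.454 = 1.754 m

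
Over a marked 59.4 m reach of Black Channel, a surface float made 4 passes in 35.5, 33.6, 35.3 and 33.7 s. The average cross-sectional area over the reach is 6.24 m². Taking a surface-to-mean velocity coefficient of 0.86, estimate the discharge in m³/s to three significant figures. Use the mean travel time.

9.23 m³/s

t̄ = (35.5 + 33.6 + 35.3 + 33.7) / 4 = 34.525 s
v_surface = L / t̄ = 59.4 / 34.525 = 1.720 m/s
v_mean = 0.86 × 1.720 = 1.480 m/s
Q = A × v_mean = 6.24 × 1.480 = 9.233 m³/s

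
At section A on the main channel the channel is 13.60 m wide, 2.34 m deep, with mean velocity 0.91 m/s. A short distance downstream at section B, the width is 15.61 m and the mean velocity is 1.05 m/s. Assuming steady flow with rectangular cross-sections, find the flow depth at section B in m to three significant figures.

1.77 m

Q = A₁V₁ = (13.60×2.34) × 0.91 = 28.96 m³/s
d₂ = Q/(b₂ V₂) = 28.96/(15.61×1.05) = 1.767 m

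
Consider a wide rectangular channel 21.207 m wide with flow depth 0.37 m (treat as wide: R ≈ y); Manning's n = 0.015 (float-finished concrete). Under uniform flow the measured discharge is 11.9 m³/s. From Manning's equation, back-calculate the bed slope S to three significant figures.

A = b·y = 21.207 × 0.37 = 7.847 m²
Wide channel: R ≈ y = 0.37 m
S = (Q·n / (1·A·R^(2/3)))² = (11.9×0.015 / (1×7.847×0.5154))² = 0.001948

0.00195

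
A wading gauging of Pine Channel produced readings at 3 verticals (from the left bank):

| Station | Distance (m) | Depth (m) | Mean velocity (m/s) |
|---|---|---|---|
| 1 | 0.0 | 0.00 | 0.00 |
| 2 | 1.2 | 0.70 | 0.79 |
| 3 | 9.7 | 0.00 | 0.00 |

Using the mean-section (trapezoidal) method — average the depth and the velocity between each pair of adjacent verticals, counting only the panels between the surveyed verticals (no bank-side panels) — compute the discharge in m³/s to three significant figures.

Panel 1-2: Δb = 1.2 m, d̄ = (0.00+0.70)/2 = 0.35, v̄ = (0.00+0.79)/2 = 0.395 → q = 1.2×0.35×0.395 = 0.1659 m³/s
Panel 2-3: Δb = 8.5 m, d̄ = (0.70+0.00)/2 = 0.35, v̄ = (0.79+0.00)/2 = 0.395 → q = 8.5×0.35×0.395 = 1.175 m³/s
Q = Σ q = 1.341 m³/s

1.34 m³/s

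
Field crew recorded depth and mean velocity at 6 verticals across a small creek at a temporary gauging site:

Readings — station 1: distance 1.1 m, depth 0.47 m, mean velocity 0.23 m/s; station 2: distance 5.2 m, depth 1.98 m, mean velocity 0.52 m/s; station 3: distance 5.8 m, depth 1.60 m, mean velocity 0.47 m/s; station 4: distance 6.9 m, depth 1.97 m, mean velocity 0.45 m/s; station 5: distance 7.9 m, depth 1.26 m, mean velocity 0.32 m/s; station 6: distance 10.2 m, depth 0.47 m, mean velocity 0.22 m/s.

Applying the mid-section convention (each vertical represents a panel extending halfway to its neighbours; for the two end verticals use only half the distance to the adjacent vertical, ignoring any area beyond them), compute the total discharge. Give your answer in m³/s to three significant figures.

w_1 = (5.2 − 1.1)/2 = 2.05 m; q_1 = 0.23 × 0.47 × 2.05 = 0.2216 m³/s
w_2 = (5.8 − 1.1)/2 = 2.35 m; q_2 = 0.52 × 1.98 × 2.35 = 2.420 m³/s
w_3 = (6.9 − 5.2)/2 = 0.85 m; q_3 = 0.47 × 1.60 × 0.85 = 0.6392 m³/s
w_4 = (7.9 − 5.8)/2 = 1.05 m; q_4 = 0.45 × 1.97 × 1.05 = 0.9308 m³/s
w_5 = (10.2 − 6.9)/2 = 1.65 m; q_5 = 0.32 × 1.26 × 1.65 = 0.6653 m³/s
w_6 = (10.2 − 7.9)/2 = 1.15 m; q_6 = 0.22 × 0.47 × 1.15 = 0.1189 m³/s
Q = Σ qᵢ = 4.995 m³/s

5.00 m³/s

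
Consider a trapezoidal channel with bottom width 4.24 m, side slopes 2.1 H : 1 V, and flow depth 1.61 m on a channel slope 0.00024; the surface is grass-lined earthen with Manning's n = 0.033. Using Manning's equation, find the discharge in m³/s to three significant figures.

A = (b + z·y)·y = (4.24 + 2.1×1.61)×1.61 = 12.27 m²
P = b + 2y√(1+z²) = 4.24 + 2×1.61×√(1+2.1²) = 11.73 m
R = A/P = 12.27/11.73 = 1.046 m
Q = (1/n)·A·R^(2/3)·S^(1/2) = (1/0.033) × 12.27 × 1.046^(2/3) × 0.00024^(1/2) = 5.936 m³/s

5.94 m³/s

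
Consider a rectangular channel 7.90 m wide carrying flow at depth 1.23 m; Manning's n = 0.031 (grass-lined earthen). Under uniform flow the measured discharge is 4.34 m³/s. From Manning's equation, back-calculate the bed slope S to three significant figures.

0.000209

A = b·y = 7.90 × 1.23 = 9.717 m²
P = b + 2y = 7.90 + 2×1.23 = 10.36 m
R = A/P = 9.717/10.36 = 0.9379 m
S = (Q·n / (1·A·R^(2/3)))² = (4.34×0.031 / (1×9.717×0.9582))² = 0.0002088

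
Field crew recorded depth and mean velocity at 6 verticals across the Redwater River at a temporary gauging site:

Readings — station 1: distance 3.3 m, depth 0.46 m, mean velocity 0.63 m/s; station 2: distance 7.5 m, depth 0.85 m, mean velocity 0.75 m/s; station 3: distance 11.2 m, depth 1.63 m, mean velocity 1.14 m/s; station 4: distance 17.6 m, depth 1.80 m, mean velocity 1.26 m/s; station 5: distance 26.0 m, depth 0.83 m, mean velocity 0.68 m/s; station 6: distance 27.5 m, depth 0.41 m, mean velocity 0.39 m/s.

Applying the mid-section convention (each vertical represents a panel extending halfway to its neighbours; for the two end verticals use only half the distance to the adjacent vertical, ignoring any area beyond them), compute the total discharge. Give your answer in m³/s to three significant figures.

32.2 m³/s

w_1 = (7.5 − 3.3)/2 = 2.1 m; q_1 = 0.63 × 0.46 × 2.1 = 0.6086 m³/s
w_2 = (11.2 − 3.3)/2 = 3.95 m; q_2 = 0.75 × 0.85 × 3.95 = 2.518 m³/s
w_3 = (17.6 − 7.5)/2 = 5.05 m; q_3 = 1.14 × 1.63 × 5.05 = 9.384 m³/s
w_4 = (26.0 − 11.2)/2 = 7.4 m; q_4 = 1.26 × 1.80 × 7.4 = 16.78 m³/s
w_5 = (27.5 − 17.6)/2 = 4.95 m; q_5 = 0.68 × 0.83 × 4.95 = 2.794 m³/s
w_6 = (27.5 − 26.0)/2 = 0.75 m; q_6 = 0.39 × 0.41 × 0.75 = 0.1199 m³/s
Q = Σ qᵢ = 32.21 m³/s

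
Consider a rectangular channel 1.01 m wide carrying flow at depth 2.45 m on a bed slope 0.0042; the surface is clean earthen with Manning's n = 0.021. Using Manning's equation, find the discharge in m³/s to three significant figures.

A = b·y = 1.01 × 2.45 = 2.475 m²
P = b + 2y = 1.01 + 2×2.45 = 5.910 m
R = A/P = 2.475/5.910 = 0.4187 m
Q = (1/n)·A·R^(2/3)·S^(1/2) = (1/0.021) × 2.475 × 0.4187^(2/3) × 0.0042^(1/2) = 4.274 m³/s

4.27 m³/s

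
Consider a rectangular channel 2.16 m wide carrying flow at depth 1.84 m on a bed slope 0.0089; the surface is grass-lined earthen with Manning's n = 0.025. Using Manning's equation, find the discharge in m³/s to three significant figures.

A = b·y = 2.16 × 1.84 = 3.974 m²
P = b + 2y = 2.16 + 2×1.84 = 5.840 m
R = A/P = 3.974/5.840 = 0.6805 m
Q = (1/n)·A·R^(2/3)·S^(1/2) = (1/0.025) × 3.974 × 0.6805^(2/3) × 0.0089^(1/2) = 11.60 m³/s

11.6 m³/s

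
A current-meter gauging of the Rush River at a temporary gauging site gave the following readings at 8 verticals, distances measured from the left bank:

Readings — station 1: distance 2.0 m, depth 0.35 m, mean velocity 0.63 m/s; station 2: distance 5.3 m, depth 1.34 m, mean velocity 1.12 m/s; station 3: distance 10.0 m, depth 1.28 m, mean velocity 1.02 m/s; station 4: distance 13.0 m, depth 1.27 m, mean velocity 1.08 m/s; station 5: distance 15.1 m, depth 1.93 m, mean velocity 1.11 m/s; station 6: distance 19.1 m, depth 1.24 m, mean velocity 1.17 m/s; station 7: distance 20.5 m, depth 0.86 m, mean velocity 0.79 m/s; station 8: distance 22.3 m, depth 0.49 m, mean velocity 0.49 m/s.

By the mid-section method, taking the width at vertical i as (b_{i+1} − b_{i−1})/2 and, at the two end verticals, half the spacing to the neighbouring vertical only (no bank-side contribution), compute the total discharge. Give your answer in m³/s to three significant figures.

26.6 m³/s

w_1 = (5.3 − 2.0)/2 = 1.65 m; q_1 = 0.63 × 0.35 × 1.65 = 0.3638 m³/s
w_2 = (10.0 − 2.0)/2 = 4 m; q_2 = 1.12 × 1.34 × 4 = 6.003 m³/s
w_3 = (13.0 − 5.3)/2 = 3.85 m; q_3 = 1.02 × 1.28 × 3.85 = 5.027 m³/s
w_4 = (15.1 − 10.0)/2 = 2.55 m; q_4 = 1.08 × 1.27 × 2.55 = 3.498 m³/s
w_5 = (19.1 − 13.0)/2 = 3.05 m; q_5 = 1.11 × 1.93 × 3.05 = 6.534 m³/s
w_6 = (20.5 − 15.1)/2 = 2.7 m; q_6 = 1.17 × 1.24 × 2.7 = 3.917 m³/s
w_7 = (22.3 − 19.1)/2 = 1.6 m; q_7 = 0.79 × 0.86 × 1.6 = 1.087 m³/s
w_8 = (22.3 − 20.5)/2 = 0.9 m; q_8 = 0.49 × 0.49 × 0.9 = 0.2161 m³/s
Q = Σ qᵢ = 26.65 m³/s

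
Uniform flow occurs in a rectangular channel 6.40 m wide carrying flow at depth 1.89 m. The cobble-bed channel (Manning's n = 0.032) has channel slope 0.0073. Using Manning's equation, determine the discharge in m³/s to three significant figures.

A = b·y = 6.40 × 1.89 = 12.10 m²
P = b + 2y = 6.40 + 2×1.89 = 10.18 m
R = A/P = 12.10/10.18 = 1.188 m
Q = (1/n)·A·R^(2/3)·S^(1/2) = (1/0.032) × 12.10 × 1.188^(2/3) × 0.0073^(1/2) = 36.23 m³/s

36.2 m³/s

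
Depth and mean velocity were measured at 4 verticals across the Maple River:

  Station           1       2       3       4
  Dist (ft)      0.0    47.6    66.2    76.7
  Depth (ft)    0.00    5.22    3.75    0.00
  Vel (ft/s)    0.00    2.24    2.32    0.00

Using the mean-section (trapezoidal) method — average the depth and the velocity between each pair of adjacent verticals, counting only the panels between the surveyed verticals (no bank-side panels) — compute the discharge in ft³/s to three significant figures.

Panel 1-2: Δb = 47.6 ft, d̄ = (0.00+5.22)/2 = 2.61, v̄ = (0.00+2.24)/2 = 1.12 → q = 47.6×2.61×1.12 = 139.1 ft³/s
Panel 2-3: Δb = 18.6 ft, d̄ = (5.22+3.75)/2 = 4.485, v̄ = (2.24+2.32)/2 = 2.28 → q = 18.6×4.485×2.28 = 190.2 ft³/s
Panel 3-4: Δb = 10.5 ft, d̄ = (3.75+0.00)/2 = 1.875, v̄ = (2.32+0.00)/2 = 1.16 → q = 10.5×1.875×1.16 = 22.84 ft³/s
Q = Σ q = 352.2 ft³/s

352 ft³/s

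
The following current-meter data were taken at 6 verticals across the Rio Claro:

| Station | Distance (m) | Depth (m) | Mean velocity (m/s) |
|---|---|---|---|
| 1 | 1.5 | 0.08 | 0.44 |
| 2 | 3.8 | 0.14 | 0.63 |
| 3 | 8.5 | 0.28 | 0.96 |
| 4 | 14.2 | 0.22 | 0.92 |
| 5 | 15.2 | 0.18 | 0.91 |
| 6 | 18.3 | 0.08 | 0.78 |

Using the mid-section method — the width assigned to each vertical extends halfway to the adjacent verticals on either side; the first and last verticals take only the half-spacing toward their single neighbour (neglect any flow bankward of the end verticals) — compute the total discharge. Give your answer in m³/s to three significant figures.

2.86 m³/s

w_1 = (3.8 − 1.5)/2 = 1.15 m; q_1 = 0.44 × 0.08 × 1.15 = 0.04048 m³/s
w_2 = (8.5 − 1.5)/2 = 3.5 m; q_2 = 0.63 × 0.14 × 3.5 = 0.3087 m³/s
w_3 = (14.2 − 3.8)/2 = 5.2 m; q_3 = 0.96 × 0.28 × 5.2 = 1.398 m³/s
w_4 = (15.2 − 8.5)/2 = 3.35 m; q_4 = 0.92 × 0.22 × 3.35 = 0.6780 m³/s
w_5 = (18.3 − 14.2)/2 = 2.05 m; q_5 = 0.91 × 0.18 × 2.05 = 0.3358 m³/s
w_6 = (18.3 − 15.2)/2 = 1.55 m; q_6 = 0.78 × 0.08 × 1.55 = 0.09672 m³/s
Q = Σ qᵢ = 2.857 m³/s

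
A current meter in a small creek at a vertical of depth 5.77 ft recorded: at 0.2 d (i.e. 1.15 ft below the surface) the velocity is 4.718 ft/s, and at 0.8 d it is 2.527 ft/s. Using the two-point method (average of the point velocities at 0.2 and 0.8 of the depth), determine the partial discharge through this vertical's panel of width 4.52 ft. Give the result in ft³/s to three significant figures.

94.5 ft³/s

v̄ = (4.718 + 2.527) / 2 = 3.623 ft/s
q = v̄ × d × w = 3.623 × 5.77 × 4.52 = 94.48 ft³/s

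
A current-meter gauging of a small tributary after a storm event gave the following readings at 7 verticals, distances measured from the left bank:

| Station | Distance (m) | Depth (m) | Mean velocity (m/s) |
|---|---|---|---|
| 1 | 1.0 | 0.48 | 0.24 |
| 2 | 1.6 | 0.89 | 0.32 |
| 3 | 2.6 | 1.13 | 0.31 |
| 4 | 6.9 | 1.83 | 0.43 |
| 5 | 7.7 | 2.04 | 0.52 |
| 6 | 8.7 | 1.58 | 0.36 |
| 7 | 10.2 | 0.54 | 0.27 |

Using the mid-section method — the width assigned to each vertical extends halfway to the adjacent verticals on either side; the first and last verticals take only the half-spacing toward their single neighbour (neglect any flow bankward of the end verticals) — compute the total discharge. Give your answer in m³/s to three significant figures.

w_1 = (1.6 − 1.0)/2 = 0.3 m; q_1 = 0.24 × 0.48 × 0.3 = 0.03456 m³/s
w_2 = (2.6 − 1.0)/2 = 0.8 m; q_2 = 0.32 × 0.89 × 0.8 = 0.2278 m³/s
w_3 = (6.9 − 1.6)/2 = 2.65 m; q_3 = 0.31 × 1.13 × 2.65 = 0.9283 m³/s
w_4 = (7.7 − 2.6)/2 = 2.55 m; q_4 = 0.43 × 1.83 × 2.55 = 2.007 m³/s
w_5 = (8.7 − 6.9)/2 = 0.9 m; q_5 = 0.52 × 2.04 × 0.9 = 0.9547 m³/s
w_6 = (10.2 − 7.7)/2 = 1.25 m; q_6 = 0.36 × 1.58 × 1.25 = 0.7110 m³/s
w_7 = (10.2 − 8.7)/2 = 0.75 m; q_7 = 0.27 × 0.54 × 0.75 = 0.1094 m³/s
Q = Σ qᵢ = 4.972 m³/s

4.97 m³/s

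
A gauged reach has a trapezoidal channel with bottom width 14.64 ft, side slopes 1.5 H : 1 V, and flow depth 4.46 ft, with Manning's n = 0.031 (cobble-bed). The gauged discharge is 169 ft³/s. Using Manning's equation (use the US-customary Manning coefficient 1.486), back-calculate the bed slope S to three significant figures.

A = (b + z·y)·y = (14.64 + 1.5×4.46)×4.46 = 95.13 ft²
P = b + 2y√(1+z²) = 14.64 + 2×4.46×√(1+1.5²) = 30.72 ft
R = A/P = 95.13/30.72 = 3.097 ft
S = (Q·n / (1.486·A·R^(2/3)))² = (169×0.031 / (1.486×95.13×2.125))² = 0.0003043

0.000304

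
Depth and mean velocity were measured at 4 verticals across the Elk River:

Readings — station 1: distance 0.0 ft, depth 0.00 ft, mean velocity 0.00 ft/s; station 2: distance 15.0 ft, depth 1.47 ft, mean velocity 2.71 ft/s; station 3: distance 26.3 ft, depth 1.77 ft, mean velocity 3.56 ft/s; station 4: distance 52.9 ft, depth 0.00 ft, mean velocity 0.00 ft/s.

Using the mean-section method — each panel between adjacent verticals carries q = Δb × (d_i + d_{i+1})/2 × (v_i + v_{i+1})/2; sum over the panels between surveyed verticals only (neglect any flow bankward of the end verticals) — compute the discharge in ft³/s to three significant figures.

Panel 1-2: Δb = 15 ft, d̄ = (0.00+1.47)/2 = 0.735, v̄ = (0.00+2.71)/2 = 1.355 → q = 15×0.735×1.355 = 14.94 ft³/s
Panel 2-3: Δb = 11.3 ft, d̄ = (1.47+1.77)/2 = 1.62, v̄ = (2.71+3.56)/2 = 3.135 → q = 11.3×1.62×3.135 = 57.39 ft³/s
Panel 3-4: Δb = 26.6 ft, d̄ = (1.77+0.00)/2 = 0.885, v̄ = (3.56+0.00)/2 = 1.78 → q = 26.6×0.885×1.78 = 41.90 ft³/s
Q = Σ q = 114.2 ft³/s

114 ft³/s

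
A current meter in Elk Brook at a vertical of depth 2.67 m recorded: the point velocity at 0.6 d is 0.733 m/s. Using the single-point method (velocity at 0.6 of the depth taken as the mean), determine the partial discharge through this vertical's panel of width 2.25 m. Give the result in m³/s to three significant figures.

4.40 m³/s

v̄ = v₀.₆ = 0.733 m/s
q = v̄ × d × w = 0.7330 × 2.67 × 2.25 = 4.403 m³/s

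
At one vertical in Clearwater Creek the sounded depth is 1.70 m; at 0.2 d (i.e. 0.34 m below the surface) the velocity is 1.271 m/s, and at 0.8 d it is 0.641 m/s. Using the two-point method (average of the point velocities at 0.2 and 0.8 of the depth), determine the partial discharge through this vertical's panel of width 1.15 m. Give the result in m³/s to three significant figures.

v̄ = (1.271 + 0.641) / 2 = 0.9560 m/s
q = v̄ × d × w = 0.9560 × 1.70 × 1.15 = 1.869 m³/s

1.87 m³/s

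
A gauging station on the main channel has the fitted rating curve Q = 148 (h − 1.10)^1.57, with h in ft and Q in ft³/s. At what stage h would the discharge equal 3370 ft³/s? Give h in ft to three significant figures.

8.42 ft

h − h₀ = (Q/C)^(1/b) = (3370/148)^(1/1.57) = 7.321 ft
h = 1.10 + 7.321 = 8.421 ft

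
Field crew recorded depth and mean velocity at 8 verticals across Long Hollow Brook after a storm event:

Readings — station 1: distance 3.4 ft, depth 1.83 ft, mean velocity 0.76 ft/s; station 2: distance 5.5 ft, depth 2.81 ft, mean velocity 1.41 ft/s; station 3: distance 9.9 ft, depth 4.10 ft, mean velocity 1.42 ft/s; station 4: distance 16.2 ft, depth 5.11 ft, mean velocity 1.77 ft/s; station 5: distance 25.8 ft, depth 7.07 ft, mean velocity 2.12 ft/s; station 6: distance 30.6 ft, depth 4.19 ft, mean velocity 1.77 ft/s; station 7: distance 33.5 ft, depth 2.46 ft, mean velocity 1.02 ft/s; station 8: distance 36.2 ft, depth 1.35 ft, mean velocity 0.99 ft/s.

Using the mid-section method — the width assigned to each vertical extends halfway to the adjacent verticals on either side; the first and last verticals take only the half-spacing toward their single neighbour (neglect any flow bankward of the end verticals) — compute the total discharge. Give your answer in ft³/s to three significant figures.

263 ft³/s

w_1 = (5.5 − 3.4)/2 = 1.05 ft; q_1 = 0.76 × 1.83 × 1.05 = 1.460 ft³/s
w_2 = (9.9 − 3.4)/2 = 3.25 ft; q_2 = 1.41 × 2.81 × 3.25 = 12.88 ft³/s
w_3 = (16.2 − 5.5)/2 = 5.35 ft; q_3 = 1.42 × 4.10 × 5.35 = 31.15 ft³/s
w_4 = (25.8 − 9.9)/2 = 7.95 ft; q_4 = 1.77 × 5.11 × 7.95 = 71.91 ft³/s
w_5 = (30.6 − 16.2)/2 = 7.2 ft; q_5 = 2.12 × 7.07 × 7.2 = 107.9 ft³/s
w_6 = (33.5 − 25.8)/2 = 3.85 ft; q_6 = 1.77 × 4.19 × 3.85 = 28.55 ft³/s
w_7 = (36.2 − 30.6)/2 = 2.8 ft; q_7 = 1.02 × 2.46 × 2.8 = 7.026 ft³/s
w_8 = (36.2 − 33.5)/2 = 1.35 ft; q_8 = 0.99 × 1.35 × 1.35 = 1.804 ft³/s
Q = Σ qᵢ = 262.7 ft³/s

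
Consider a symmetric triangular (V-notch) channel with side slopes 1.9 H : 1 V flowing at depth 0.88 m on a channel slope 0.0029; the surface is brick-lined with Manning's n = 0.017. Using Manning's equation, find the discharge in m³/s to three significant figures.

2.49 m³/s

A = z·y² = 1.9×0.88² = 1.471 m²
P = 2y√(1+z²) = 2×0.88×√(1+1.9²) = 3.779 m
R = A/P = 1.471/3.779 = 0.3894 m
Q = (1/n)·A·R^(2/3)·S^(1/2) = (1/0.017) × 1.471 × 0.3894^(2/3) × 0.0029^(1/2) = 2.485 m³/s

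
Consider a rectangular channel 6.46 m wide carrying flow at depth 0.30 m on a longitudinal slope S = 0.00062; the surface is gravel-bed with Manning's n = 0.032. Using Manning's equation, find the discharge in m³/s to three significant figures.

0.637 m³/s

A = b·y = 6.46 × 0.30 = 1.938 m²
P = b + 2y = 6.46 + 2×0.30 = 7.060 m
R = A/P = 1.938/7.060 = 0.2745 m
Q = (1/n)·A·R^(2/3)·S^(1/2) = (1/0.032) × 1.938 × 0.2745^(2/3) × 0.00062^(1/2) = 0.6369 m³/s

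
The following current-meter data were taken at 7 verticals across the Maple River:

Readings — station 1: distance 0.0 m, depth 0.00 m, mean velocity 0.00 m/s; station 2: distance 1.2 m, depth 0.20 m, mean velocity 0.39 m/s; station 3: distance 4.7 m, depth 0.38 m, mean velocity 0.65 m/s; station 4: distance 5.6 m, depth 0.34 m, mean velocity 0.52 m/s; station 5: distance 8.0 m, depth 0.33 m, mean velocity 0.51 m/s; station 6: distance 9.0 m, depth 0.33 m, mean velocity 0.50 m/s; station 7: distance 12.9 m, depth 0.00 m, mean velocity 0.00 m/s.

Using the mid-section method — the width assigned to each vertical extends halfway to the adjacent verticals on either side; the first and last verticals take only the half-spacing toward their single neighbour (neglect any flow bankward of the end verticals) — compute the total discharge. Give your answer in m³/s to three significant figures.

1.71 m³/s

w_2 = (4.7 − 0.0)/2 = 2.35 m; q_2 = 0.39 × 0.20 × 2.35 = 0.1833 m³/s
w_3 = (5.6 − 1.2)/2 = 2.2 m; q_3 = 0.65 × 0.38 × 2.2 = 0.5434 m³/s
w_4 = (8.0 − 4.7)/2 = 1.65 m; q_4 = 0.52 × 0.34 × 1.65 = 0.2917 m³/s
w_5 = (9.0 − 5.6)/2 = 1.7 m; q_5 = 0.51 × 0.33 × 1.7 = 0.2861 m³/s
w_6 = (12.9 − 8.0)/2 = 2.45 m; q_6 = 0.50 × 0.33 × 2.45 = 0.4043 m³/s
Stations 1, 7 contribute zero (depth or velocity is 0).
Q = Σ qᵢ = 1.709 m³/s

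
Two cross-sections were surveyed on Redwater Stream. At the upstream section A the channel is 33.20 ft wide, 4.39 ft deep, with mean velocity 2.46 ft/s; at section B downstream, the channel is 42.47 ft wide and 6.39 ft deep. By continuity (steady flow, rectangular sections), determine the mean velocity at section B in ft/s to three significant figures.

1.32 ft/s

Q = A₁V₁ = (33.20×4.39) × 2.46 = 358.5 ft³/s
A₂ = 42.47 × 6.39 = 271.4 ft²
V₂ = Q/A₂ = 358.5/271.4 = 1.321 ft/s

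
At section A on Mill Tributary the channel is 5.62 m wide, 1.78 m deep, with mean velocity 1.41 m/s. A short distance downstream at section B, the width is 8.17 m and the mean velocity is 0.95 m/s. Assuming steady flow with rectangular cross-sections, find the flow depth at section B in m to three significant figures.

Q = A₁V₁ = (5.62×1.78) × 1.41 = 14.11 m³/s
d₂ = Q/(b₂ V₂) = 14.11/(8.17×0.95) = 1.817 m

1.82 m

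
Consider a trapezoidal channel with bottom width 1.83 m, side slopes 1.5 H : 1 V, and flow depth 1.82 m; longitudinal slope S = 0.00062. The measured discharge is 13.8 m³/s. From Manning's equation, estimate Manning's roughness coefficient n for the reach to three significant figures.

A = (b + z·y)·y = (1.83 + 1.5×1.82)×1.82 = 8.299 m²
P = b + 2y√(1+z²) = 1.83 + 2×1.82×√(1+1.5²) = 8.392 m
R = A/P = 8.299/8.392 = 0.9889 m
n = (1/Q)·A·R^(2/3)·S^(1/2) = (1/13.8) × 8.299 × 0.9926 × 0.02490 = 0.01486

0.0149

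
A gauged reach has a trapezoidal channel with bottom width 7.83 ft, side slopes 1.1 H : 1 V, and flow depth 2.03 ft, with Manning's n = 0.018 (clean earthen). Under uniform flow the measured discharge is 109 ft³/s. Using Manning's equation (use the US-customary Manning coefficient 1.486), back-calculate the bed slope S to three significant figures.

A = (b + z·y)·y = (7.83 + 1.1×2.03)×2.03 = 20.43 ft²
P = b + 2y√(1+z²) = 7.83 + 2×2.03×√(1+1.1²) = 13.87 ft
R = A/P = 20.43/13.87 = 1.473 ft
S = (Q·n / (1.486·A·R^(2/3)))² = (109×0.018 / (1.486×20.43×1.295))² = 0.002492

0.00249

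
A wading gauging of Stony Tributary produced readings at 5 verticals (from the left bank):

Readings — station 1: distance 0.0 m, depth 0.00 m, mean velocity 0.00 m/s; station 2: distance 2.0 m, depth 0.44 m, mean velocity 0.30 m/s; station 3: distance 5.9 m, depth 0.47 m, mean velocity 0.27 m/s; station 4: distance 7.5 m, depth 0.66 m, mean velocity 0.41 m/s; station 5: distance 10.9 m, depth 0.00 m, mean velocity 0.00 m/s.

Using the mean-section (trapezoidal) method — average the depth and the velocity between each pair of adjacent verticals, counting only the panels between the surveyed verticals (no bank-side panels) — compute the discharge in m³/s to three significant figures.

1.11 m³/s

Panel 1-2: Δb = 2 m, d̄ = (0.00+0.44)/2 = 0.22, v̄ = (0.00+0.30)/2 = 0.15 → q = 2×0.22×0.15 = 0.06600 m³/s
Panel 2-3: Δb = 3.9 m, d̄ = (0.44+0.47)/2 = 0.455, v̄ = (0.30+0.27)/2 = 0.285 → q = 3.9×0.455×0.285 = 0.5057 m³/s
Panel 3-4: Δb = 1.6 m, d̄ = (0.47+0.66)/2 = 0.565, v̄ = (0.27+0.41)/2 = 0.34 → q = 1.6×0.565×0.34 = 0.3074 m³/s
Panel 4-5: Δb = 3.4 m, d̄ = (0.66+0.00)/2 = 0.33, v̄ = (0.41+0.00)/2 = 0.205 → q = 3.4×0.33×0.205 = 0.2300 m³/s
Q = Σ q = 1.109 m³/s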